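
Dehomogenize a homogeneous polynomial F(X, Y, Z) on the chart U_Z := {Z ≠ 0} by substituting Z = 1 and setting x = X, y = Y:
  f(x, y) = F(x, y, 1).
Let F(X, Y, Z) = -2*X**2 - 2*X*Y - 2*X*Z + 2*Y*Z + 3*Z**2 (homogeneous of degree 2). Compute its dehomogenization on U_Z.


f(x, y) = -2*x**2 - 2*x*y - 2*x + 2*y + 3

On U_Z we set Z = 1. Each monomial c·X^i·Y^j·Z^k in F becomes c·x^i·y^j·1^k = c·x^i·y^j.
Substituting Z = 1: F(X, Y, 1) = -2*x**2 - 2*x*y - 2*x + 2*y + 3.
Note: deg(f) ≤ deg(F) = 2; strict inequality happens when F is divisible by Z (lost terms).


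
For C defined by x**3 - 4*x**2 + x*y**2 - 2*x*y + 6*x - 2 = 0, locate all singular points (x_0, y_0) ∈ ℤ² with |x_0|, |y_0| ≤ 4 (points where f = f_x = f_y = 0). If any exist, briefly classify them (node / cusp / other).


Singular points: {(1, 1)}; classification: node.

Compute partial derivatives:
  f_x = 3*x**2 - 8*x + y**2 - 2*y + 6.
  f_y = 2*x*y - 2*x.
Scan x_0 ∈ {−4, ..., 4}. For each x_0, f_y(x_0, y) is a polynomial in y; find its integer roots y ∈ {−4, ..., 4}, then test f_x and f at those candidates.
  x = -4: f_y(-4, y) = 8 - 8*y; vanishes at y ∈ {1}. (-4, 1): f_x = 85 ≠ 0.
  x = -3: f_y(-3, y) = 6 - 6*y; vanishes at y ∈ {1}. (-3, 1): f_x = 56 ≠ 0.
  x = -2: f_y(-2, y) = 4 - 4*y; vanishes at y ∈ {1}. (-2, 1): f_x = 33 ≠ 0.
  x = -1: f_y(-1, y) = 2 - 2*y; vanishes at y ∈ {1}. (-1, 1): f_x = 16 ≠ 0.
  x = 0: f_y(0, y) = 0; vanishes at y ∈ {-4, -3, -2, -1, 0, 1, 2, 3, 4}. (0, -4): f_x = 30 ≠ 0; (0, -3): f_x = 21 ≠ 0; (0, -2): f_x = 14 ≠ 0; (0, -1): f_x = 9 ≠ 0; (0, 0): f_x = 6 ≠ 0; (0, 1): f_x = 5 ≠ 0; (0, 2): f_x = 6 ≠ 0; (0, 3): f_x = 9 ≠ 0; (0, 4): f_x = 14 ≠ 0.
  x = 1: f_y(1, y) = 2*y - 2; vanishes at y ∈ {1}. (1, 1): f_x = 0, f = 0 — SINGULAR.
  x = 2: f_y(2, y) = 4*y - 4; vanishes at y ∈ {1}. (2, 1): f_x = 1 ≠ 0.
  x = 3: f_y(3, y) = 6*y - 6; vanishes at y ∈ {1}. (3, 1): f_x = 8 ≠ 0.
  x = 4: f_y(4, y) = 8*y - 8; vanishes at y ∈ {1}. (4, 1): f_x = 21 ≠ 0.
Only singular point on the grid: (1, 1).
Classify: substitute x = 1 + u, y = 1 + v and expand: f = u**3 - u**2 + u*v**2 + v**2.
No constant or linear terms (consistent with a singular point). Quadratic part: -u**2 + v**2. Cubic part: u**3 + u*v**2.
The quadratic part v**2 - u**2 = (v − u)(v + u) splits into two distinct linear factors, so there are two distinct tangent lines y − 1 = ±(x − 1) — this is a node (ordinary double point).
Classification: node.


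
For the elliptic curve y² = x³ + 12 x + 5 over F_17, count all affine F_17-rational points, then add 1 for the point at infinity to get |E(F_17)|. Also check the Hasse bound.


Affine points = {(1, 1), (1, 16), (3, 0), (4, 7), (4, 10), (6, 2), (6, 15), (8, 1), (8, 16), (9, 3), (9, 14), (16, 3), (16, 14)}; affine count = 13; |E(F_17)| = 14.

Discriminant check: Δ ∝ 4a³ + 27b² = 4·12³ + 27·5² = 4·1728 + 27·25 ≡ 5 (mod 17). Nonzero ⇒ E is nonsingular.
For each x ∈ F_17, compute rhs = x³ + 12·x + 5 mod 17, then count y ∈ F_17 with y² ≡ rhs.
  x = 0: rhs = 5, matching y values: none (0 points).
  x = 1: rhs = 1, matching y values: 1, 16 (2 points).
  x = 2: rhs = 3, matching y values: none (0 points).
  x = 3: rhs = 0, matching y values: 0 (1 points).
  x = 4: rhs = 15, matching y values: 7, 10 (2 points).
  x = 5: rhs = 3, matching y values: none (0 points).
  x = 6: rhs = 4, matching y values: 2, 15 (2 points).
  x = 7: rhs = 7, matching y values: none (0 points).
  x = 8: rhs = 1, matching y values: 1, 16 (2 points).
  x = 9: rhs = 9, matching y values: 3, 14 (2 points).
  x = 10: rhs = 3, matching y values: none (0 points).
  x = 11: rhs = 6, matching y values: none (0 points).
  x = 12: rhs = 7, matching y values: none (0 points).
  x = 13: rhs = 12, matching y values: none (0 points).
  x = 14: rhs = 10, matching y values: none (0 points).
  x = 15: rhs = 7, matching y values: none (0 points).
  x = 16: rhs = 9, matching y values: 3, 14 (2 points).
Total affine count: 13.
Full point count |E(F_17)| = 13 + 1 = 14.
Hasse bound: |14 − (17+1)| = |-4| = 4 ≤ 2√17 ≈ 8.2462 ✓.


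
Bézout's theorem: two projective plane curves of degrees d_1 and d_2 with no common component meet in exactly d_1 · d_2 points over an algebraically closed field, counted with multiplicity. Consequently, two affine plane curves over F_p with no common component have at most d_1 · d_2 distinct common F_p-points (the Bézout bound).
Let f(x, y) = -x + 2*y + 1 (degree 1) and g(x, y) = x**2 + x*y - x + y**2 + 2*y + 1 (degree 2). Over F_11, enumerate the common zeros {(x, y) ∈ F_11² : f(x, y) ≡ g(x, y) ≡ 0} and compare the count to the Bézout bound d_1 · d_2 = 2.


Common zeros: ∅; count = 0; Bézout bound = 2.

deg(f) = 1, deg(g) = 2, so Bézout bound = 2.
Scan x ∈ F_11. For each x, list the y ∈ F_11 with f(x, y) ≡ 0 and those with g(x, y) ≡ 0 (mod 11); the common zeros in that column are the intersection.
  x = 0: f ≡ 0 at y ∈ {5}; g ≡ 0 at y ∈ {10}; common: ∅.
  x = 1: f ≡ 0 at y ∈ {0}; g ≡ 0 at y ∈ {2, 6}; common: ∅.
  x = 2: f ≡ 0 at y ∈ {6}; g ≡ 0 at y ∈ {8, 10}; common: ∅.
  x = 3: f ≡ 0 at y ∈ {1}; g ≡ 0 at y ∈ ∅; common: ∅.
  x = 4: f ≡ 0 at y ∈ {7}; g ≡ 0 at y ∈ ∅; common: ∅.
  x = 5: f ≡ 0 at y ∈ {2}; g ≡ 0 at y ∈ {6, 9}; common: ∅.
  x = 6: f ≡ 0 at y ∈ {8}; g ≡ 0 at y ∈ ∅; common: ∅.
  x = 7: f ≡ 0 at y ∈ {3}; g ≡ 0 at y ∈ ∅; common: ∅.
  x = 8: f ≡ 0 at y ∈ {9}; g ≡ 0 at y ∈ {5, 7}; common: ∅.
  x = 9: f ≡ 0 at y ∈ {4}; g ≡ 0 at y ∈ {2, 9}; common: ∅.
  x = 10: f ≡ 0 at y ∈ {10}; g ≡ 0 at y ∈ {5}; common: ∅.
Collecting: common zeros = ∅, so the count is 0.
Comparison with the Bézout bound: 0 ≤ 2 = deg(f)·deg(g), as expected for curves with no common component (the affine F_11-count falls short of the bound because intersections may lie at infinity, over extension fields, or carry multiplicity).


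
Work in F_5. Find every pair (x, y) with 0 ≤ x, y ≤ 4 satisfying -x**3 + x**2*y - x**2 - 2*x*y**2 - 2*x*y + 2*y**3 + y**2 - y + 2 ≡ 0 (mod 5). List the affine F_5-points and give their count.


Affine F_5-points: {(0, 2), (1, 0), (2, 0), (3, 1)}; count = 4.

For each of the 25 pairs (x, y) ∈ F_5², evaluate f(x, y) mod 5. Record the zeros.
  x = 0: [0↦2, 1↦4, 2↦0, 3↦2, 4↦2]  zeros at y ∈ {2}
  x = 1: [0↦0, 1↦4, 2↦3, 3↦4, 4↦4]  zeros at y ∈ {0}
  x = 2: [0↦0, 1↦3, 2↦2, 3↦4, 4↦1]  zeros at y ∈ {0}
  x = 3: [0↦1, 1↦0, 2↦1, 3↦1, 4↦2]  zeros at y ∈ {1}
  x = 4: [0↦2, 1↦4, 2↦4, 3↦4, 4↦1]  zeros at y ∈ ∅
Collecting zeros: affine points = {(0, 2), (1, 0), (2, 0), (3, 1)}.
Total count |C(F_5)_aff| = 4.


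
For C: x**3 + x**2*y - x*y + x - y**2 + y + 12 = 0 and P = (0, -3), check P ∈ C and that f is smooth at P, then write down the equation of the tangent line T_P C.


Tangent line at P: 4*x + 7*y + 21 = 0.

Step 1: f(0, -3) = 0, so P lies on C.
Step 2: partial derivatives
  f_x(x, y) = 3*x**2 + 2*x*y - y + 1, f_y(x, y) = x**2 - x - 2*y + 1.
  f_x(P) = 4, f_y(P) = 7 (gradient nonzero, so P is smooth).
Step 3: tangent line at P: 4·(x − 0) + 7·(y − -3) = 0.
Expanding: 4*x + 7*y + 21 = 0.


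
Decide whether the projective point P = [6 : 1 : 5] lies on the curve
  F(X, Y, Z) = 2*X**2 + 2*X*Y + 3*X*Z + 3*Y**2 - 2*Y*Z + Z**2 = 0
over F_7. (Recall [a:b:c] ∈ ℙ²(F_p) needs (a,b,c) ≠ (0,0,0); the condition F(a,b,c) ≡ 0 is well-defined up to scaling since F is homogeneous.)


F(6,1,5) ≡ 3 (mod 7); P is NOT on the curve.

Evaluate F(6, 1, 5) term-by-term (mod 7).
  2*X**2 ↦ 2·36·1·1 = 72
  2*X*Y ↦ 2·6·1·1 = 12
  3*X*Z ↦ 3·6·1·5 = 90
  3*Y**2 ↦ 3·1·1·1 = 3
  -2*Y*Z ↦ -2·1·1·5 = -10
  Z**2 ↦ 1·1·1·25 = 25
Sum: F(6, 1, 5) = (72) + (12) + (90) + (3) + (-10) + (25) = 192.
Reducing mod 7: 192 ≡ 3 (mod 7).
Since F(a, b, c) ≡ 3 ≠ 0 (mod 7), P does NOT lie on the curve.


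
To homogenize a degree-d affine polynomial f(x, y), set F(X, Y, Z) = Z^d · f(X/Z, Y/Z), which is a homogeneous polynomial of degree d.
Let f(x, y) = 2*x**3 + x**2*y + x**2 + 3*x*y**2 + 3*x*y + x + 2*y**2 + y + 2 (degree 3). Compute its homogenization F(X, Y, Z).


F(X, Y, Z) = 2*X**3 + X**2*Y + X**2*Z + 3*X*Y**2 + 3*X*Y*Z + X*Z**2 + 2*Y**2*Z + Y*Z**2 + 2*Z**3

deg(f) = 3.
Substitute x = X/Z, y = Y/Z into f, then multiply by Z^3.
  monomial 2·x^3·y^0 ↦ 2·X^3·Y^0·Z^0.
  monomial 1·x^2·y^1 ↦ 1·X^2·Y^1·Z^0.
  monomial 1·x^2·y^0 ↦ 1·X^2·Y^0·Z^1.
  monomial 3·x^1·y^2 ↦ 3·X^1·Y^2·Z^0.
  monomial 3·x^1·y^1 ↦ 3·X^1·Y^1·Z^1.
  monomial 1·x^1·y^0 ↦ 1·X^1·Y^0·Z^2.
  monomial 2·x^0·y^2 ↦ 2·X^0·Y^2·Z^1.
  monomial 1·x^0·y^1 ↦ 1·X^0·Y^1·Z^2.
  monomial 2·x^0·y^0 ↦ 2·X^0·Y^0·Z^3.
Collecting: F(X, Y, Z) = 2*X**3 + X**2*Y + X**2*Z + 3*X*Y**2 + 3*X*Y*Z + X*Z**2 + 2*Y**2*Z + Y*Z**2 + 2*Z**3.


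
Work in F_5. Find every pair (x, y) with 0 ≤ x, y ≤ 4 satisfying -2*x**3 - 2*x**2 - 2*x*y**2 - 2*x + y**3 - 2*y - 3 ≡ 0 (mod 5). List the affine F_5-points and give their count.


Affine F_5-points: {(1, 4), (4, 1)}; count = 2.

For each of the 25 pairs (x, y) ∈ F_5², evaluate f(x, y) mod 5. Record the zeros.
  x = 0: [0↦2, 1↦1, 2↦1, 3↦3, 4↦3]  zeros at y ∈ ∅
  x = 1: [0↦1, 1↦3, 2↦2, 3↦4, 4↦0]  zeros at y ∈ {4}
  x = 2: [0↦4, 1↦4, 2↦2, 3↦4, 4↦1]  zeros at y ∈ ∅
  x = 3: [0↦4, 1↦2, 2↦4, 3↦1, 4↦4]  zeros at y ∈ ∅
  x = 4: [0↦4, 1↦0, 2↦1, 3↦3, 4↦2]  zeros at y ∈ {1}
Collecting zeros: affine points = {(1, 4), (4, 1)}.
Total count |C(F_5)_aff| = 2.


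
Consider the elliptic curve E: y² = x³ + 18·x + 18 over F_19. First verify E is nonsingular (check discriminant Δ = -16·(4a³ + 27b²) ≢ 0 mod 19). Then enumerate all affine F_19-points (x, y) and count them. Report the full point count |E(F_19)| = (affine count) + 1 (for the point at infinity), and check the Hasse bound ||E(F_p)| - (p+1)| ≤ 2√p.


Affine points = {(2, 9), (2, 10), (3, 2), (3, 17), (5, 9), (5, 10), (6, 0), (8, 3), (8, 16), (9, 4), (9, 15), (10, 1), (10, 18), (12, 9), (12, 10), (13, 6), (13, 13)}; affine count = 17; |E(F_19)| = 18.

Discriminant check: Δ ∝ 4a³ + 27b² = 4·18³ + 27·18² = 4·5832 + 27·324 ≡ 4 (mod 19). Nonzero ⇒ E is nonsingular.
For each x ∈ F_19, compute rhs = x³ + 18·x + 18 mod 19, then count y ∈ F_19 with y² ≡ rhs.
  x = 0: rhs = 18, matching y values: none (0 points).
  x = 1: rhs = 18, matching y values: none (0 points).
  x = 2: rhs = 5, matching y values: 9, 10 (2 points).
  x = 3: rhs = 4, matching y values: 2, 17 (2 points).
  x = 4: rhs = 2, matching y values: none (0 points).
  x = 5: rhs = 5, matching y values: 9, 10 (2 points).
  x = 6: rhs = 0, matching y values: 0 (1 points).
  x = 7: rhs = 12, matching y values: none (0 points).
  x = 8: rhs = 9, matching y values: 3, 16 (2 points).
  x = 9: rhs = 16, matching y values: 4, 15 (2 points).
  x = 10: rhs = 1, matching y values: 1, 18 (2 points).
  x = 11: rhs = 8, matching y values: none (0 points).
  x = 12: rhs = 5, matching y values: 9, 10 (2 points).
  x = 13: rhs = 17, matching y values: 6, 13 (2 points).
  x = 14: rhs = 12, matching y values: none (0 points).
  x = 15: rhs = 15, matching y values: none (0 points).
  x = 16: rhs = 13, matching y values: none (0 points).
  x = 17: rhs = 12, matching y values: none (0 points).
  x = 18: rhs = 18, matching y values: none (0 points).
Total affine count: 17.
Full point count |E(F_19)| = 17 + 1 = 18.
Hasse bound: |18 − (19+1)| = |-2| = 2 ≤ 2√19 ≈ 8.7178 ✓.


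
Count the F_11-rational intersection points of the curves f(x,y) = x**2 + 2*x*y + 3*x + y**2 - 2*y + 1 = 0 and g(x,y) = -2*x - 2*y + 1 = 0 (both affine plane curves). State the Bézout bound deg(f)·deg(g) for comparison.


Common zeros: {(6, 0)}; count = 1; Bézout bound = 2.

deg(f) = 2, deg(g) = 1, so Bézout bound = 2.
Scan x ∈ F_11. For each x, list the y ∈ F_11 with f(x, y) ≡ 0 and those with g(x, y) ≡ 0 (mod 11); the common zeros in that column are the intersection.
  x = 0: f ≡ 0 at y ∈ {1}; g ≡ 0 at y ∈ {6}; common: ∅.
  x = 1: f ≡ 0 at y ∈ ∅; g ≡ 0 at y ∈ {5}; common: ∅.
  x = 2: f ≡ 0 at y ∈ {0, 9}; g ≡ 0 at y ∈ {4}; common: ∅.
  x = 3: f ≡ 0 at y ∈ ∅; g ≡ 0 at y ∈ {3}; common: ∅.
  x = 4: f ≡ 0 at y ∈ ∅; g ≡ 0 at y ∈ {2}; common: ∅.
  x = 5: f ≡ 0 at y ∈ ∅; g ≡ 0 at y ∈ {1}; common: ∅.
  x = 6: f ≡ 0 at y ∈ {0, 1}; g ≡ 0 at y ∈ {0}; common: {0}.
  x = 7: f ≡ 0 at y ∈ {2, 8}; g ≡ 0 at y ∈ {10}; common: ∅.
  x = 8: f ≡ 0 at y ∈ {2, 6}; g ≡ 0 at y ∈ {9}; common: ∅.
  x = 9: f ≡ 0 at y ∈ ∅; g ≡ 0 at y ∈ {8}; common: ∅.
  x = 10: f ≡ 0 at y ∈ {6, 9}; g ≡ 0 at y ∈ {7}; common: ∅.
Collecting: common zeros = {(6, 0)}, so the count is 1.
Comparison with the Bézout bound: 1 ≤ 2 = deg(f)·deg(g), as expected for curves with no common component (the affine F_11-count falls short of the bound because intersections may lie at infinity, over extension fields, or carry multiplicity).


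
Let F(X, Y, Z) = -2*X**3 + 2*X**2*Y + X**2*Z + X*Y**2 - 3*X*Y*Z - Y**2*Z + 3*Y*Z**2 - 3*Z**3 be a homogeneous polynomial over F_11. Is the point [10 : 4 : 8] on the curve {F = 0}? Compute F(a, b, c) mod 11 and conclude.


F(10,4,8) ≡ 5 (mod 11); P is NOT on the curve.

Evaluate F(10, 4, 8) term-by-term (mod 11).
  -2*X**3 ↦ -2·1000·1·1 = -2000
  2*X**2*Y ↦ 2·100·4·1 = 800
  X**2*Z ↦ 1·100·1·8 = 800
  X*Y**2 ↦ 1·10·16·1 = 160
  -3*X*Y*Z ↦ -3·10·4·8 = -960
  -Y**2*Z ↦ -1·1·16·8 = -128
  3*Y*Z**2 ↦ 3·1·4·64 = 768
  -3*Z**3 ↦ -3·1·1·512 = -1536
Sum: F(10, 4, 8) = (-2000) + (800) + (800) + (160) + (-960) + (-128) + (768) + (-1536) = -2096.
Reducing mod 11: -2096 ≡ 5 (mod 11).
Since F(a, b, c) ≡ 5 ≠ 0 (mod 11), P does NOT lie on the curve.


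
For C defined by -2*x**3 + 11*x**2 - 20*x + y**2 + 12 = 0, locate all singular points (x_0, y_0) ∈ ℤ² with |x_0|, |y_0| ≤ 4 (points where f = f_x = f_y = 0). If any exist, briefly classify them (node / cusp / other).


Singular points: {(2, 0)}; classification: node.

Compute partial derivatives:
  f_x = -6*x**2 + 22*x - 20.
  f_y = 2*y.
Scan x_0 ∈ {−4, ..., 4}. For each x_0, f_y(x_0, y) is a polynomial in y; find its integer roots y ∈ {−4, ..., 4}, then test f_x and f at those candidates.
  x = -4: f_y(-4, y) = 2*y; vanishes at y ∈ {0}. (-4, 0): f_x = -204 ≠ 0.
  x = -3: f_y(-3, y) = 2*y; vanishes at y ∈ {0}. (-3, 0): f_x = -140 ≠ 0.
  x = -2: f_y(-2, y) = 2*y; vanishes at y ∈ {0}. (-2, 0): f_x = -88 ≠ 0.
  x = -1: f_y(-1, y) = 2*y; vanishes at y ∈ {0}. (-1, 0): f_x = -48 ≠ 0.
  x = 0: f_y(0, y) = 2*y; vanishes at y ∈ {0}. (0, 0): f_x = -20 ≠ 0.
  x = 1: f_y(1, y) = 2*y; vanishes at y ∈ {0}. (1, 0): f_x = -4 ≠ 0.
  x = 2: f_y(2, y) = 2*y; vanishes at y ∈ {0}. (2, 0): f_x = 0, f = 0 — SINGULAR.
  x = 3: f_y(3, y) = 2*y; vanishes at y ∈ {0}. (3, 0): f_x = -8 ≠ 0.
  x = 4: f_y(4, y) = 2*y; vanishes at y ∈ {0}. (4, 0): f_x = -28 ≠ 0.
Only singular point on the grid: (2, 0).
Classify: substitute x = 2 + u, y = 0 + v and expand: f = -2*u**3 - u**2 + v**2.
No constant or linear terms (consistent with a singular point). Quadratic part: -u**2 + v**2. Cubic part: -2*u**3.
The quadratic part v**2 - u**2 = (v − u)(v + u) splits into two distinct linear factors, so there are two distinct tangent lines y − 0 = ±(x − 2) — this is a node (ordinary double point).
Classification: node.


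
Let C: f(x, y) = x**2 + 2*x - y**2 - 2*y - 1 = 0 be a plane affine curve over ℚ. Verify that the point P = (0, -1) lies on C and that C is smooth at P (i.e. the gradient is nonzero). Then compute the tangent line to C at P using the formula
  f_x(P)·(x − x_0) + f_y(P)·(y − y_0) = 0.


Tangent line at P: 2*x = 0.

Step 1: f(0, -1) = 0, so P lies on C.
Step 2: partial derivatives
  f_x(x, y) = 2*x + 2, f_y(x, y) = -2*y - 2.
  f_x(P) = 2, f_y(P) = 0 (gradient nonzero, so P is smooth).
Step 3: tangent line at P: 2·(x − 0) + 0·(y − -1) = 0.
Expanding: 2*x = 0.


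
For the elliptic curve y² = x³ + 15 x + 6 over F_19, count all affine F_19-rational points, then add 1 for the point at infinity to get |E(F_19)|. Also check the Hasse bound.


Affine points = {(0, 5), (0, 14), (2, 5), (2, 14), (4, 4), (4, 15), (5, 4), (5, 15), (7, 6), (7, 13), (8, 7), (8, 12), (10, 4), (10, 15), (11, 1), (11, 18), (13, 2), (13, 17), (17, 5), (17, 14), (18, 3), (18, 16)}; affine count = 22; |E(F_19)| = 23.

Discriminant check: Δ ∝ 4a³ + 27b² = 4·15³ + 27·6² = 4·3375 + 27·36 ≡ 13 (mod 19). Nonzero ⇒ E is nonsingular.
For each x ∈ F_19, compute rhs = x³ + 15·x + 6 mod 19, then count y ∈ F_19 with y² ≡ rhs.
  x = 0: rhs = 6, matching y values: 5, 14 (2 points).
  x = 1: rhs = 3, matching y values: none (0 points).
  x = 2: rhs = 6, matching y values: 5, 14 (2 points).
  x = 3: rhs = 2, matching y values: none (0 points).
  x = 4: rhs = 16, matching y values: 4, 15 (2 points).
  x = 5: rhs = 16, matching y values: 4, 15 (2 points).
  x = 6: rhs = 8, matching y values: none (0 points).
  x = 7: rhs = 17, matching y values: 6, 13 (2 points).
  x = 8: rhs = 11, matching y values: 7, 12 (2 points).
  x = 9: rhs = 15, matching y values: none (0 points).
  x = 10: rhs = 16, matching y values: 4, 15 (2 points).
  x = 11: rhs = 1, matching y values: 1, 18 (2 points).
  x = 12: rhs = 14, matching y values: none (0 points).
  x = 13: rhs = 4, matching y values: 2, 17 (2 points).
  x = 14: rhs = 15, matching y values: none (0 points).
  x = 15: rhs = 15, matching y values: none (0 points).
  x = 16: rhs = 10, matching y values: none (0 points).
  x = 17: rhs = 6, matching y values: 5, 14 (2 points).
  x = 18: rhs = 9, matching y values: 3, 16 (2 points).
Total affine count: 22.
Full point count |E(F_19)| = 22 + 1 = 23.
Hasse bound: |23 − (19+1)| = |3| = 3 ≤ 2√19 ≈ 8.7178 ✓.


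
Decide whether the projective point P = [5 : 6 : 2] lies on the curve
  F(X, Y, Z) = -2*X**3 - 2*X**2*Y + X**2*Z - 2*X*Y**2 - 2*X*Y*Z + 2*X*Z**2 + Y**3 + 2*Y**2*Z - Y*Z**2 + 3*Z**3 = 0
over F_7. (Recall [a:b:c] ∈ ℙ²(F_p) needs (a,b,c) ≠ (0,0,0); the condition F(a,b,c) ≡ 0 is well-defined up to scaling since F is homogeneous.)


F(5,6,2) ≡ 1 (mod 7); P is NOT on the curve.

Evaluate F(5, 6, 2) term-by-term (mod 7).
  -2*X**3 ↦ -2·125·1·1 = -250
  -2*X**2*Y ↦ -2·25·6·1 = -300
  X**2*Z ↦ 1·25·1·2 = 50
  -2*X*Y**2 ↦ -2·5·36·1 = -360
  -2*X*Y*Z ↦ -2·5·6·2 = -120
  2*X*Z**2 ↦ 2·5·1·4 = 40
  Y**3 ↦ 1·1·216·1 = 216
  2*Y**2*Z ↦ 2·1·36·2 = 144
  -Y*Z**2 ↦ -1·1·6·4 = -24
  3*Z**3 ↦ 3·1·1·8 = 24
Sum: F(5, 6, 2) = (-250) + (-300) + (50) + (-360) + (-120) + (40) + (216) + (144) + (-24) + (24) = -580.
Reducing mod 7: -580 ≡ 1 (mod 7).
Since F(a, b, c) ≡ 1 ≠ 0 (mod 7), P does NOT lie on the curve.


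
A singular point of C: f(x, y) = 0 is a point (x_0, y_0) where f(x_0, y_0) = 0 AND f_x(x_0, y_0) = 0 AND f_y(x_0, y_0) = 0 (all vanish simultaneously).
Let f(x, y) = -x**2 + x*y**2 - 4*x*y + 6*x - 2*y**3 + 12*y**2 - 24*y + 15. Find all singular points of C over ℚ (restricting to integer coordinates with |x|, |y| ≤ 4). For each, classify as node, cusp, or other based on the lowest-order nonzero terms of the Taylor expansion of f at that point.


Singular points: {(1, 2)}; classification: node.

Compute partial derivatives:
  f_x = -2*x + y**2 - 4*y + 6.
  f_y = 2*x*y - 4*x - 6*y**2 + 24*y - 24.
Scan x_0 ∈ {−4, ..., 4}. For each x_0, f_y(x_0, y) is a polynomial in y; find its integer roots y ∈ {−4, ..., 4}, then test f_x and f at those candidates.
  x = -4: f_y(-4, y) = -6*y**2 + 16*y - 8; vanishes at y ∈ {2}. (-4, 2): f_x = 10 ≠ 0.
  x = -3: f_y(-3, y) = -6*y**2 + 18*y - 12; vanishes at y ∈ {1, 2}. (-3, 1): f_x = 9 ≠ 0; (-3, 2): f_x = 8 ≠ 0.
  x = -2: f_y(-2, y) = -6*y**2 + 20*y - 16; vanishes at y ∈ {2}. (-2, 2): f_x = 6 ≠ 0.
  x = -1: f_y(-1, y) = -6*y**2 + 22*y - 20; vanishes at y ∈ {2}. (-1, 2): f_x = 4 ≠ 0.
  x = 0: f_y(0, y) = -6*y**2 + 24*y - 24; vanishes at y ∈ {2}. (0, 2): f_x = 2 ≠ 0.
  x = 1: f_y(1, y) = -6*y**2 + 26*y - 28; vanishes at y ∈ {2}. (1, 2): f_x = 0, f = 0 — SINGULAR.
  x = 2: f_y(2, y) = -6*y**2 + 28*y - 32; vanishes at y ∈ {2}. (2, 2): f_x = -2 ≠ 0.
  x = 3: f_y(3, y) = -6*y**2 + 30*y - 36; vanishes at y ∈ {2, 3}. (3, 2): f_x = -4 ≠ 0; (3, 3): f_x = -3 ≠ 0.
  x = 4: f_y(4, y) = -6*y**2 + 32*y - 40; vanishes at y ∈ {2}. (4, 2): f_x = -6 ≠ 0.
Only singular point on the grid: (1, 2).
Classify: substitute x = 1 + u, y = 2 + v and expand: f = -u**2 + u*v**2 - 2*v**3 + v**2.
No constant or linear terms (consistent with a singular point). Quadratic part: -u**2 + v**2. Cubic part: u*v**2 - 2*v**3.
The quadratic part v**2 - u**2 = (v − u)(v + u) splits into two distinct linear factors, so there are two distinct tangent lines y − 2 = ±(x − 1) — this is a node (ordinary double point).
Classification: node.


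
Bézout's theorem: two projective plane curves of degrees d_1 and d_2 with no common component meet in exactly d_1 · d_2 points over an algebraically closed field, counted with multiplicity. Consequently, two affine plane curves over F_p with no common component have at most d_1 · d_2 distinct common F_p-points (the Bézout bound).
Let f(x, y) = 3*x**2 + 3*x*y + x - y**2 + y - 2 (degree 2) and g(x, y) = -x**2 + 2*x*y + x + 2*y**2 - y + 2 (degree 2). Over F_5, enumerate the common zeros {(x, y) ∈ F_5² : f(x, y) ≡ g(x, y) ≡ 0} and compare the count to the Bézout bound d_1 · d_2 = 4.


Common zeros: {(1, 1), (4, 0)}; count = 2; Bézout bound = 4.

deg(f) = 2, deg(g) = 2, so Bézout bound = 4.
Scan x ∈ F_5. For each x, list the y ∈ F_5 with f(x, y) ≡ 0 and those with g(x, y) ≡ 0 (mod 5); the common zeros in that column are the intersection.
  x = 0: f ≡ 0 at y ∈ ∅; g ≡ 0 at y ∈ {4}; common: ∅.
  x = 1: f ≡ 0 at y ∈ {1, 3}; g ≡ 0 at y ∈ {1}; common: {1}.
  x = 2: f ≡ 0 at y ∈ ∅; g ≡ 0 at y ∈ {0, 1}; common: ∅.
  x = 3: f ≡ 0 at y ∈ ∅; g ≡ 0 at y ∈ ∅; common: ∅.
  x = 4: f ≡ 0 at y ∈ {0, 3}; g ≡ 0 at y ∈ {0, 4}; common: {0}.
Collecting: common zeros = {(1, 1), (4, 0)}, so the count is 2.
Comparison with the Bézout bound: 2 ≤ 4 = deg(f)·deg(g), as expected for curves with no common component (the affine F_5-count falls short of the bound because intersections may lie at infinity, over extension fields, or carry multiplicity).


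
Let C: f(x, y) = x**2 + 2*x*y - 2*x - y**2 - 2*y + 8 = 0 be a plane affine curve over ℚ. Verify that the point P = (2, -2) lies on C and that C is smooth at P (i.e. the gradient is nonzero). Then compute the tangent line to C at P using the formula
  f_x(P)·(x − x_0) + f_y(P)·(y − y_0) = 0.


Tangent line at P: -2*x + 6*y + 16 = 0.

Step 1: f(2, -2) = 0, so P lies on C.
Step 2: partial derivatives
  f_x(x, y) = 2*x + 2*y - 2, f_y(x, y) = 2*x - 2*y - 2.
  f_x(P) = -2, f_y(P) = 6 (gradient nonzero, so P is smooth).
Step 3: tangent line at P: -2·(x − 2) + 6·(y − -2) = 0.
Expanding: -2*x + 6*y + 16 = 0.


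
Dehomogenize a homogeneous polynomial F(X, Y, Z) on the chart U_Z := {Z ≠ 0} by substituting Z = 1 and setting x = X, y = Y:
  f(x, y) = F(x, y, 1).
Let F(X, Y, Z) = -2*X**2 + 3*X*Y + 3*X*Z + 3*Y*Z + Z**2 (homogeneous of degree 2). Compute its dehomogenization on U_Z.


f(x, y) = -2*x**2 + 3*x*y + 3*x + 3*y + 1

On U_Z we set Z = 1. Each monomial c·X^i·Y^j·Z^k in F becomes c·x^i·y^j·1^k = c·x^i·y^j.
Substituting Z = 1: F(X, Y, 1) = -2*x**2 + 3*x*y + 3*x + 3*y + 1.
Note: deg(f) ≤ deg(F) = 2; strict inequality happens when F is divisible by Z (lost terms).


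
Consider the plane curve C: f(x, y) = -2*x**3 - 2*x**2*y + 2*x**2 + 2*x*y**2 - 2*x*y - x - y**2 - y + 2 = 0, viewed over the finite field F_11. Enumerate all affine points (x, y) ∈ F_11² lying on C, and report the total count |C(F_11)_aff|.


Affine F_11-points: {(0, 1), (0, 9), (2, 2), (2, 6), (3, 7), (3, 9), (4, 1), (4, 8), (6, 4), (7, 1), (7, 6), (8, 0), (8, 6)}; count = 13.

For each of the 121 pairs (x, y) ∈ F_11², evaluate f(x, y) mod 11. Record the zeros.
  x = 0: [0↦2, 1↦0, 2↦7, 3↦1, 4↦4, 5↦5, 6↦4, 7↦1, 8↦7, 9↦0, 10↦2]  zeros at y ∈ {1, 9}
  x = 1: [0↦1, 1↦8, 2↦6, 3↦6, 4↦8, 5↦1, 6↦7, 7↦4, 8↦3, 9↦4, 10↦7]  zeros at y ∈ ∅
  x = 2: [0↦3, 1↦4, 2↦0, 3↦2, 4↦10, 5↦2, 6↦0, 7↦4, 8↦3, 9↦8, 10↦8]  zeros at y ∈ {2, 6}
  x = 3: [0↦7, 1↦9, 2↦10, 3↦10, 4↦9, 5↦7, 6↦4, 7↦0, 8↦6, 9↦0, 10↦4]  zeros at y ∈ {7, 9}
  x = 4: [0↦1, 1↦0, 2↦2, 3↦7, 4↦4, 5↦4, 6↦7, 7↦2, 8↦0, 9↦1, 10↦5]  zeros at y ∈ {1, 8}
  x = 5: [0↦6, 1↦9, 2↦8, 3↦3, 4↦5, 5↦3, 6↦8, 7↦9, 8↦6, 9↦10, 10↦10]  zeros at y ∈ ∅
  x = 6: [0↦10, 1↦2, 2↦5, 3↦8, 4↦0, 5↦3, 6↦6, 7↦9, 8↦1, 9↦4, 10↦7]  zeros at y ∈ {4}
  x = 7: [0↦1, 1↦0, 2↦3, 3↦10, 4↦10, 5↦3, 6↦0, 7↦1, 8↦6, 9↦4, 10↦6]  zeros at y ∈ {1, 6}
  x = 8: [0↦0, 1↦2, 2↦1, 3↦8, 4↦1, 5↦2, 6↦0, 7↦6, 8↦9, 9↦9, 10↦6]  zeros at y ∈ {0, 6}
  x = 9: [0↦6, 1↦7, 2↦9, 3↦1, 4↦5, 5↦10, 6↦5, 7↦1, 8↦9, 9↦7, 10↦6]  zeros at y ∈ ∅
  x = 10: [0↦7, 1↦3, 2↦4, 3↦10, 4↦10, 5↦4, 6↦3, 7↦7, 8↦5, 9↦8, 10↦5]  zeros at y ∈ ∅
Collecting zeros: affine points = {(0, 1), (0, 9), (2, 2), (2, 6), (3, 7), (3, 9), (4, 1), (4, 8), (6, 4), (7, 1), (7, 6), (8, 0), (8, 6)}.
Total count |C(F_11)_aff| = 13.


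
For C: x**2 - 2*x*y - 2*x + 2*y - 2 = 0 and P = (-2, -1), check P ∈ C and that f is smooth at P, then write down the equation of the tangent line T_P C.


Tangent line at P: -4*x + 6*y - 2 = 0.

Step 1: f(-2, -1) = 0, so P lies on C.
Step 2: partial derivatives
  f_x(x, y) = 2*x - 2*y - 2, f_y(x, y) = 2 - 2*x.
  f_x(P) = -4, f_y(P) = 6 (gradient nonzero, so P is smooth).
Step 3: tangent line at P: -4·(x − -2) + 6·(y − -1) = 0.
Expanding: -4*x + 6*y - 2 = 0.


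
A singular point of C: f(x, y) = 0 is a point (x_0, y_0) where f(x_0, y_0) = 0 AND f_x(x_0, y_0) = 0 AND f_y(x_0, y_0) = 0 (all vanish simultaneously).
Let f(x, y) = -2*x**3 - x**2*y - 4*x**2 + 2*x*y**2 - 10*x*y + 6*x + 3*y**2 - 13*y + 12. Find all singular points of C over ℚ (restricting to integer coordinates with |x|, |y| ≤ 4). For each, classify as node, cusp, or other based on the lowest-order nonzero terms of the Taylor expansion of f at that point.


Singular points: {(-1, 2)}; classification: cusp.

Compute partial derivatives:
  f_x = -6*x**2 - 2*x*y - 8*x + 2*y**2 - 10*y + 6.
  f_y = -x**2 + 4*x*y - 10*x + 6*y - 13.
Scan x_0 ∈ {−4, ..., 4}. For each x_0, f_y(x_0, y) is a polynomial in y; find its integer roots y ∈ {−4, ..., 4}, then test f_x and f at those candidates.
  x = -4: f_y(-4, y) = 11 - 10*y; no integer root y with |y| ≤ 4.
  x = -3: f_y(-3, y) = 8 - 6*y; no integer root y with |y| ≤ 4.
  x = -2: f_y(-2, y) = 3 - 2*y; no integer root y with |y| ≤ 4.
  x = -1: f_y(-1, y) = 2*y - 4; vanishes at y ∈ {2}. (-1, 2): f_x = 0, f = 0 — SINGULAR.
  x = 0: f_y(0, y) = 6*y - 13; no integer root y with |y| ≤ 4.
  x = 1: f_y(1, y) = 10*y - 24; no integer root y with |y| ≤ 4.
  x = 2: f_y(2, y) = 14*y - 37; no integer root y with |y| ≤ 4.
  x = 3: f_y(3, y) = 18*y - 52; no integer root y with |y| ≤ 4.
  x = 4: f_y(4, y) = 22*y - 69; no integer root y with |y| ≤ 4.
Only singular point on the grid: (-1, 2).
Classify: substitute x = -1 + u, y = 2 + v and expand: f = -2*u**3 - u**2*v + 2*u*v**2 + v**2.
No constant or linear terms (consistent with a singular point). Quadratic part: v**2. Cubic part: -2*u**3 - u**2*v + 2*u*v**2.
The quadratic part v**2 is a perfect square, so there is a single (double) tangent line v = 0, i.e. y = 2. Restricting the cubic part to that line (v = 0) leaves -2*u**3 ≠ 0, so f is not divisible by v and the branch is v² ≈ 2*u**3 to lowest order — this is a cusp.
Classification: cusp.


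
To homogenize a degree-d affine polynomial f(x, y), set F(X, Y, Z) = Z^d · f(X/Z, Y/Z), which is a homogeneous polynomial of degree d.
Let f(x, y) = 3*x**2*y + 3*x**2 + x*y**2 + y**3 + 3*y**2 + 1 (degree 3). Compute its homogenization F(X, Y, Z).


F(X, Y, Z) = 3*X**2*Y + 3*X**2*Z + X*Y**2 + Y**3 + 3*Y**2*Z + Z**3

deg(f) = 3.
Substitute x = X/Z, y = Y/Z into f, then multiply by Z^3.
  monomial 3·x^2·y^1 ↦ 3·X^2·Y^1·Z^0.
  monomial 3·x^2·y^0 ↦ 3·X^2·Y^0·Z^1.
  monomial 1·x^1·y^2 ↦ 1·X^1·Y^2·Z^0.
  monomial 1·x^0·y^3 ↦ 1·X^0·Y^3·Z^0.
  monomial 3·x^0·y^2 ↦ 3·X^0·Y^2·Z^1.
  monomial 1·x^0·y^0 ↦ 1·X^0·Y^0·Z^3.
Collecting: F(X, Y, Z) = 3*X**2*Y + 3*X**2*Z + X*Y**2 + Y**3 + 3*Y**2*Z + Z**3.


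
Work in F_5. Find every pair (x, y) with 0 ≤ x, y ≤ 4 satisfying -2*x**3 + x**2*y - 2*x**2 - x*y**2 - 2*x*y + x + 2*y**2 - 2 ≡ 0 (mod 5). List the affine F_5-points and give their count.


Affine F_5-points: {(0, 1), (0, 4), (1, 0), (1, 1), (3, 4), (4, 2)}; count = 6.

For each of the 25 pairs (x, y) ∈ F_5², evaluate f(x, y) mod 5. Record the zeros.
  x = 0: [0↦3, 1↦0, 2↦1, 3↦1, 4↦0]  zeros at y ∈ {1, 4}
  x = 1: [0↦0, 1↦0, 2↦2, 3↦1, 4↦2]  zeros at y ∈ {0, 1}
  x = 2: [0↦1, 1↦1, 2↦1, 3↦1, 4↦1]  zeros at y ∈ ∅
  x = 3: [0↦4, 1↦1, 2↦1, 3↦4, 4↦0]  zeros at y ∈ {4}
  x = 4: [0↦2, 1↦3, 2↦0, 3↦3, 4↦2]  zeros at y ∈ {2}
Collecting zeros: affine points = {(0, 1), (0, 4), (1, 0), (1, 1), (3, 4), (4, 2)}.
Total count |C(F_5)_aff| = 6.


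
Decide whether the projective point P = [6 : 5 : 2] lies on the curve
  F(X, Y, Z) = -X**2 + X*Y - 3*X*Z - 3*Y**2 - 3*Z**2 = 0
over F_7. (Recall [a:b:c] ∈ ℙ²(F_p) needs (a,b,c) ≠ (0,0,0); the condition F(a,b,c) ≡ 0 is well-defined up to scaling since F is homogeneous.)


F(6,5,2) ≡ 4 (mod 7); P is NOT on the curve.

Evaluate F(6, 5, 2) term-by-term (mod 7).
  -X**2 ↦ -1·36·1·1 = -36
  X*Y ↦ 1·6·5·1 = 30
  -3*X*Z ↦ -3·6·1·2 = -36
  -3*Y**2 ↦ -3·1·25·1 = -75
  -3*Z**2 ↦ -3·1·1·4 = -12
Sum: F(6, 5, 2) = (-36) + (30) + (-36) + (-75) + (-12) = -129.
Reducing mod 7: -129 ≡ 4 (mod 7).
Since F(a, b, c) ≡ 4 ≠ 0 (mod 7), P does NOT lie on the curve.


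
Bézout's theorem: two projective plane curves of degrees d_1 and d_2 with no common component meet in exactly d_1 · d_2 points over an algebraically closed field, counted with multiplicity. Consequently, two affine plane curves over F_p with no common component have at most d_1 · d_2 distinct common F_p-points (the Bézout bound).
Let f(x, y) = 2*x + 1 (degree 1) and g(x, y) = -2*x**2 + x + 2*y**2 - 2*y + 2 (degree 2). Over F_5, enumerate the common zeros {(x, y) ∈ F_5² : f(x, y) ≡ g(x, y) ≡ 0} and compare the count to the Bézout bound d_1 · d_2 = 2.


Common zeros: {(2, 2), (2, 4)}; count = 2; Bézout bound = 2.

deg(f) = 1, deg(g) = 2, so Bézout bound = 2.
Scan x ∈ F_5. For each x, list the y ∈ F_5 with f(x, y) ≡ 0 and those with g(x, y) ≡ 0 (mod 5); the common zeros in that column are the intersection.
  x = 0: f ≡ 0 at y ∈ ∅; g ≡ 0 at y ∈ ∅; common: ∅.
  x = 1: f ≡ 0 at y ∈ ∅; g ≡ 0 at y ∈ {2, 4}; common: ∅.
  x = 2: f ≡ 0 at y ∈ {0, 1, 2, 3, 4}; g ≡ 0 at y ∈ {2, 4}; common: {2, 4}.
  x = 3: f ≡ 0 at y ∈ ∅; g ≡ 0 at y ∈ ∅; common: ∅.
  x = 4: f ≡ 0 at y ∈ ∅; g ≡ 0 at y ∈ ∅; common: ∅.
Collecting: common zeros = {(2, 2), (2, 4)}, so the count is 2.
Comparison with the Bézout bound: 2 ≤ 2 = deg(f)·deg(g), as expected for curves with no common component (the bound is attained).


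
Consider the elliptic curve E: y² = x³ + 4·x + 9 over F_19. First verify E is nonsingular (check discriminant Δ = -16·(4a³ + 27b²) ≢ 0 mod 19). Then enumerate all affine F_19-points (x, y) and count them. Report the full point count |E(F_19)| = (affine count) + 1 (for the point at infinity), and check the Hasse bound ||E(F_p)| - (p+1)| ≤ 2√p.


Affine points = {(0, 3), (0, 16), (2, 5), (2, 14), (7, 0), (10, 2), (10, 17), (11, 4), (11, 15), (13, 4), (13, 15), (14, 4), (14, 15), (15, 9), (15, 10), (18, 2), (18, 17)}; affine count = 17; |E(F_19)| = 18.

Discriminant check: Δ ∝ 4a³ + 27b² = 4·4³ + 27·9² = 4·64 + 27·81 ≡ 11 (mod 19). Nonzero ⇒ E is nonsingular.
For each x ∈ F_19, compute rhs = x³ + 4·x + 9 mod 19, then count y ∈ F_19 with y² ≡ rhs.
  x = 0: rhs = 9, matching y values: 3, 16 (2 points).
  x = 1: rhs = 14, matching y values: none (0 points).
  x = 2: rhs = 6, matching y values: 5, 14 (2 points).
  x = 3: rhs = 10, matching y values: none (0 points).
  x = 4: rhs = 13, matching y values: none (0 points).
  x = 5: rhs = 2, matching y values: none (0 points).
  x = 6: rhs = 2, matching y values: none (0 points).
  x = 7: rhs = 0, matching y values: 0 (1 points).
  x = 8: rhs = 2, matching y values: none (0 points).
  x = 9: rhs = 14, matching y values: none (0 points).
  x = 10: rhs = 4, matching y values: 2, 17 (2 points).
  x = 11: rhs = 16, matching y values: 4, 15 (2 points).
  x = 12: rhs = 18, matching y values: none (0 points).
  x = 13: rhs = 16, matching y values: 4, 15 (2 points).
  x = 14: rhs = 16, matching y values: 4, 15 (2 points).
  x = 15: rhs = 5, matching y values: 9, 10 (2 points).
  x = 16: rhs = 8, matching y values: none (0 points).
  x = 17: rhs = 12, matching y values: none (0 points).
  x = 18: rhs = 4, matching y values: 2, 17 (2 points).
Total affine count: 17.
Full point count |E(F_19)| = 17 + 1 = 18.
Hasse bound: |18 − (19+1)| = |-2| = 2 ≤ 2√19 ≈ 8.7178 ✓.


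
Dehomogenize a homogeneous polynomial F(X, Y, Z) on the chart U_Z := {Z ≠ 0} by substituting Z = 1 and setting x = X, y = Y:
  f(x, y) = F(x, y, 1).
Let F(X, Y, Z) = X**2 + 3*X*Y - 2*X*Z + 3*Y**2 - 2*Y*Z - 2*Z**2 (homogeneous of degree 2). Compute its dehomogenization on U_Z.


f(x, y) = x**2 + 3*x*y - 2*x + 3*y**2 - 2*y - 2

On U_Z we set Z = 1. Each monomial c·X^i·Y^j·Z^k in F becomes c·x^i·y^j·1^k = c·x^i·y^j.
Substituting Z = 1: F(X, Y, 1) = x**2 + 3*x*y - 2*x + 3*y**2 - 2*y - 2.
Note: deg(f) ≤ deg(F) = 2; strict inequality happens when F is divisible by Z (lost terms).


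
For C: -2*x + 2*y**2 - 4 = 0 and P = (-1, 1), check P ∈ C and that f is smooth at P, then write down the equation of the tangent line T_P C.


Tangent line at P: -2*x + 4*y - 6 = 0.

Step 1: f(-1, 1) = 0, so P lies on C.
Step 2: partial derivatives
  f_x(x, y) = -2, f_y(x, y) = 4*y.
  f_x(P) = -2, f_y(P) = 4 (gradient nonzero, so P is smooth).
Step 3: tangent line at P: -2·(x − -1) + 4·(y − 1) = 0.
Expanding: -2*x + 4*y - 6 = 0.


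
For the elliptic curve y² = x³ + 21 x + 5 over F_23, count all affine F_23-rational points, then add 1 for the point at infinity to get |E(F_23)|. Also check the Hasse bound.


Affine points = {(1, 2), (1, 21), (2, 3), (2, 20), (3, 7), (3, 16), (6, 5), (6, 18), (7, 9), (7, 14), (8, 8), (8, 15), (9, 7), (9, 16), (11, 7), (11, 16), (17, 10), (17, 13), (19, 8), (19, 15), (21, 1), (21, 22), (22, 11), (22, 12)}; affine count = 24; |E(F_23)| = 25.

Discriminant check: Δ ∝ 4a³ + 27b² = 4·21³ + 27·5² = 4·9261 + 27·25 ≡ 22 (mod 23). Nonzero ⇒ E is nonsingular.
For each x ∈ F_23, compute rhs = x³ + 21·x + 5 mod 23, then count y ∈ F_23 with y² ≡ rhs.
  x = 0: rhs = 5, matching y values: none (0 points).
  x = 1: rhs = 4, matching y values: 2, 21 (2 points).
  x = 2: rhs = 9, matching y values: 3, 20 (2 points).
  x = 3: rhs = 3, matching y values: 7, 16 (2 points).
  x = 4: rhs = 15, matching y values: none (0 points).
  x = 5: rhs = 5, matching y values: none (0 points).
  x = 6: rhs = 2, matching y values: 5, 18 (2 points).
  x = 7: rhs = 12, matching y values: 9, 14 (2 points).
  x = 8: rhs = 18, matching y values: 8, 15 (2 points).
  x = 9: rhs = 3, matching y values: 7, 16 (2 points).
  x = 10: rhs = 19, matching y values: none (0 points).
  x = 11: rhs = 3, matching y values: 7, 16 (2 points).
  x = 12: rhs = 7, matching y values: none (0 points).
  x = 13: rhs = 14, matching y values: none (0 points).
  x = 14: rhs = 7, matching y values: none (0 points).
  x = 15: rhs = 15, matching y values: none (0 points).
  x = 16: rhs = 21, matching y values: none (0 points).
  x = 17: rhs = 8, matching y values: 10, 13 (2 points).
  x = 18: rhs = 5, matching y values: none (0 points).
  x = 19: rhs = 18, matching y values: 8, 15 (2 points).
  x = 20: rhs = 7, matching y values: none (0 points).
  x = 21: rhs = 1, matching y values: 1, 22 (2 points).
  x = 22: rhs = 6, matching y values: 11, 12 (2 points).
Total affine count: 24.
Full point count |E(F_23)| = 24 + 1 = 25.
Hasse bound: |25 − (23+1)| = |1| = 1 ≤ 2√23 ≈ 9.5917 ✓.


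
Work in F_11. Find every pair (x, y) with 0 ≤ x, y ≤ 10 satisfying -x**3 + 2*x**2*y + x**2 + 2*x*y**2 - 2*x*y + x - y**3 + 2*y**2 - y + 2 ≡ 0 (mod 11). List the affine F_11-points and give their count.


Affine F_11-points: {(0, 2), (2, 0), (2, 2), (2, 4), (3, 2), (4, 5), (7, 1), (7, 7), (7, 8), (8, 6), (9, 3), (9, 7), (9, 10), (10, 7)}; count = 14.

For each of the 121 pairs (x, y) ∈ F_11², evaluate f(x, y) mod 11. Record the zeros.
  x = 0: [0↦2, 1↦2, 2↦0, 3↦1, 4↦10, 5↦10, 6↦6, 7↦3, 8↦6, 9↦9, 10↦6]  zeros at y ∈ {2}
  x = 1: [0↦3, 1↦5, 2↦9, 3↦9, 4↦10, 5↦6, 6↦2, 7↦3, 8↦3, 9↦7, 10↦9]  zeros at y ∈ ∅
  x = 2: [0↦0, 1↦8, 2↦0, 3↦3, 4↦0, 5↦7, 6↦7, 7↦5, 8↦6, 9↦4, 10↦4]  zeros at y ∈ {0, 2, 4}
  x = 3: [0↦9, 1↦5, 2↦0, 3↦10, 4↦7, 5↦7, 6↦4, 7↦3, 8↦9, 9↦5, 10↦7]  zeros at y ∈ {2}
  x = 4: [0↦2, 1↦1, 2↦3, 3↦2, 4↦3, 5↦0, 6↦9, 7↦2, 8↦6, 9↦4, 10↦1]  zeros at y ∈ {5}
  x = 5: [0↦6, 1↦1, 2↦3, 3↦6, 4↦4, 5↦2, 6↦5, 7↦7, 8↦2, 9↦6, 10↦2]  zeros at y ∈ ∅
  x = 6: [0↦4, 1↦10, 2↦5, 3↦5, 4↦4, 5↦7, 6↦8, 7↦1, 8↦2, 9↦5, 10↦4]  zeros at y ∈ ∅
  x = 7: [0↦1, 1↦0, 2↦3, 3↦4, 4↦8, 5↦9, 6↦1, 7↦0, 8↦0, 9↦6, 10↦1]  zeros at y ∈ {1, 7, 8}
  x = 8: [0↦2, 1↦9, 2↦2, 3↦8, 4↦10, 5↦2, 6↦0, 7↦9, 8↦1, 9↦3, 10↦9]  zeros at y ∈ {6}
  x = 9: [0↦1, 1↦9, 2↦7, 3↦0, 4↦4, 5↦2, 6↦10, 7↦0, 8↦10, 9↦1, 10↦0]  zeros at y ∈ {3, 7, 10}
  x = 10: [0↦3, 1↦5, 2↦1, 3↦7, 4↦6, 5↦3, 6↦3, 7↦0, 8↦10, 9↦5, 10↦1]  zeros at y ∈ {7}
Collecting zeros: affine points = {(0, 2), (2, 0), (2, 2), (2, 4), (3, 2), (4, 5), (7, 1), (7, 7), (7, 8), (8, 6), (9, 3), (9, 7), (9, 10), (10, 7)}.
Total count |C(F_11)_aff| = 14.


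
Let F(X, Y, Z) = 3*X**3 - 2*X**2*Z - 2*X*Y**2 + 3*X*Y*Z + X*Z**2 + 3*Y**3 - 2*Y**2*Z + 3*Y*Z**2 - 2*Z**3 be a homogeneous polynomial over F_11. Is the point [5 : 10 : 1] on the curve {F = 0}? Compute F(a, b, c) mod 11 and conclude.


F(5,10,1) ≡ 9 (mod 11); P is NOT on the curve.

Evaluate F(5, 10, 1) term-by-term (mod 11).
  3*X**3 ↦ 3·125·1·1 = 375
  -2*X**2*Z ↦ -2·25·1·1 = -50
  -2*X*Y**2 ↦ -2·5·100·1 = -1000
  3*X*Y*Z ↦ 3·5·10·1 = 150
  X*Z**2 ↦ 1·5·1·1 = 5
  3*Y**3 ↦ 3·1·1000·1 = 3000
  -2*Y**2*Z ↦ -2·1·100·1 = -200
  3*Y*Z**2 ↦ 3·1·10·1 = 30
  -2*Z**3 ↦ -2·1·1·1 = -2
Sum: F(5, 10, 1) = (375) + (-50) + (-1000) + (150) + (5) + (3000) + (-200) + (30) + (-2) = 2308.
Reducing mod 11: 2308 ≡ 9 (mod 11).
Since F(a, b, c) ≡ 9 ≠ 0 (mod 11), P does NOT lie on the curve.


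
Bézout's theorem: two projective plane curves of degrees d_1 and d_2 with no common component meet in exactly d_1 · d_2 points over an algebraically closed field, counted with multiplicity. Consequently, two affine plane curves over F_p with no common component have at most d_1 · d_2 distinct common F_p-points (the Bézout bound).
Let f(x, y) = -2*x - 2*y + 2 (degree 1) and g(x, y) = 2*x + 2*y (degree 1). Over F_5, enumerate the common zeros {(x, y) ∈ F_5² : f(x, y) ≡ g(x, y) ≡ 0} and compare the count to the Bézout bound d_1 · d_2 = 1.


Common zeros: ∅; count = 0; Bézout bound = 1.

deg(f) = 1, deg(g) = 1, so Bézout bound = 1.
Scan x ∈ F_5. For each x, list the y ∈ F_5 with f(x, y) ≡ 0 and those with g(x, y) ≡ 0 (mod 5); the common zeros in that column are the intersection.
  x = 0: f ≡ 0 at y ∈ {1}; g ≡ 0 at y ∈ {0}; common: ∅.
  x = 1: f ≡ 0 at y ∈ {0}; g ≡ 0 at y ∈ {4}; common: ∅.
  x = 2: f ≡ 0 at y ∈ {4}; g ≡ 0 at y ∈ {3}; common: ∅.
  x = 3: f ≡ 0 at y ∈ {3}; g ≡ 0 at y ∈ {2}; common: ∅.
  x = 4: f ≡ 0 at y ∈ {2}; g ≡ 0 at y ∈ {1}; common: ∅.
Collecting: common zeros = ∅, so the count is 0.
Comparison with the Bézout bound: 0 ≤ 1 = deg(f)·deg(g), as expected for curves with no common component (the affine F_5-count falls short of the bound because intersections may lie at infinity, over extension fields, or carry multiplicity).
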